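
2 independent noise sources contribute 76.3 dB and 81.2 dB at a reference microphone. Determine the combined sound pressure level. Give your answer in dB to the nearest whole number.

82 dB

For uncorrelated sources the intensities add, so convert each level to linear form, sum, and take 10·log₁₀ of the total.
Σ 10^(L/10) = 10^(76.3/10) + 10^(81.2/10) = 1.745e+08.
L_total = 10·log₁₀(1.745e+08) = 82.42 dB.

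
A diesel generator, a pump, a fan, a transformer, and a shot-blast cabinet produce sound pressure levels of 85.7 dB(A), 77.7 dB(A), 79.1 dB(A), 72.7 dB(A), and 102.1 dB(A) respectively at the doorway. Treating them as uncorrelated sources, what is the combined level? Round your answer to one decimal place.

102.2 dB(A)

Incoherent sources combine by intensity addition: L_total = 10·log₁₀(Σ 10^(L_i/10)).
Σ 10^(L/10) = 10^(85.7/10) + 10^(77.7/10) + 10^(79.1/10) + 10^(72.7/10) + 10^(102.1/10) = 1.675e+10.
L_total = 10·log₁₀(1.675e+10) = 102.24 dB(A).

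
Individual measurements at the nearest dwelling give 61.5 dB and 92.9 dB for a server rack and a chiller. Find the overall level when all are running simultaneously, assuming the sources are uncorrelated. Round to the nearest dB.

93 dB

Incoherent sources combine by intensity addition: L_total = 10·log₁₀(Σ 10^(L_i/10)).
Σ 10^(L/10) = 10^(61.5/10) + 10^(92.9/10) = 1.951e+09.
L_total = 10·log₁₀(1.951e+09) = 92.90 dB.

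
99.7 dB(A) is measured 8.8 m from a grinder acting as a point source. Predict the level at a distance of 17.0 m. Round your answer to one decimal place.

94.0 dB(A)

Point-source attenuation: ΔL = 20·log₁₀(r₂/r₁) = 20·log₁₀(17.0/8.8) = 5.719 dB.
L₂ = 99.7 − 20·log₁₀(17.0/8.8) = 99.7 − 5.719 = 93.98 dB(A).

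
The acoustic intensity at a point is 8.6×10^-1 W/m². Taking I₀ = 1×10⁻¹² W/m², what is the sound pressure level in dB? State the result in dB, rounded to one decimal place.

119.3 dB

L = 10·log₁₀(I/I₀) = 10·log₁₀(8.6×10^-1/10⁻¹²) = 10·log₁₀(8.6×10^11).
L = 10·(0.9345 + 11) = 119.34 dB.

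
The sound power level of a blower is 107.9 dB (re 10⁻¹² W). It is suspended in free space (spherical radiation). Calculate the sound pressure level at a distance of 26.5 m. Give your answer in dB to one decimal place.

The power spreads over a sphere of area 4π·r², so L_p = L_w − 10·log₁₀(4π·r²).
4π·r² = 8825 m², 10·log₁₀ of that is 39.457 dB.
L_p = 107.9 − 39.457 = 68.44 dB.

68.4 dB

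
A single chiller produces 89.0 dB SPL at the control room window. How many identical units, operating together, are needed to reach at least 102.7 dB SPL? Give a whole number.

Need L₁ + 10·log₁₀ N ≥ 102.7, i.e. log₁₀ N ≥ 1.37.
N ≥ 10^(13.7/10) = 23.442, so N = 24.

24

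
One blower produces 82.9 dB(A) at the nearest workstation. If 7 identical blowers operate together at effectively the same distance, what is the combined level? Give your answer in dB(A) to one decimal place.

With 7 equal, uncorrelated contributions the intensity is 7× that of one unit, giving a rise of 10·log₁₀ 7.
L_total = 82.9 + 10·log₁₀(7) = 82.9 + 8.451 = 91.35 dB(A).

91.4 dB(A)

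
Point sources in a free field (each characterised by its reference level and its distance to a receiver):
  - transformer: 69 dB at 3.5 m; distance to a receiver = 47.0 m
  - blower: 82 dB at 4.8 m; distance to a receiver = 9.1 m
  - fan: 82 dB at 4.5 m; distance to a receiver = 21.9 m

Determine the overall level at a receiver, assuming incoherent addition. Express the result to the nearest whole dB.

First find each source's level at the receiver (point-source: −20·log₁₀(r/r_ref)), then combine on an intensity basis.
transformer: 69 − 20·log₁₀(47.0/3.5) = 69 − 22.56 = 46.44 dB.
blower: 82 − 20·log₁₀(9.1/4.8) = 82 − 5.56 = 76.44 dB.
fan: 82 − 20·log₁₀(21.9/4.5) = 82 − 13.74 = 68.26 dB.
Σ 10^(L/10) = 5.083e+07 → L_total = 10·log₁₀(5.083e+07) = 77.06 dB.

77 dB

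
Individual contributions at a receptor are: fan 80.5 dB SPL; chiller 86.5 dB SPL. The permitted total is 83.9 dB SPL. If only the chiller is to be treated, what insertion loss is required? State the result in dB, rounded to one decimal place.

5.3 dB

The untreated sources together contribute 10^(80.5/10) = 1.122e+08, i.e. 80.50 dB SPL.
To meet 83.9 dB SPL overall, the treated chiller may contribute at most 10^(83.9/10) − 1.122e+08 = 1.333e+08, i.e. 81.25 dB SPL.
Required insertion loss = 86.5 − 81.25 = 5.25 dB.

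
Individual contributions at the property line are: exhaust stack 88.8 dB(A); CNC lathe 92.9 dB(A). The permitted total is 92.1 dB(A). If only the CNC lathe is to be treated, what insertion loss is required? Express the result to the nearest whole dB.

Fixed contribution from the other source: Σ 10^(L/10) = 10^(88.8/10) = 7.586e+08 (88.80 dB(A)).
To meet 92.1 dB(A) overall, the treated CNC lathe may contribute at most 10^(92.1/10) − 7.586e+08 = 8.632e+08, i.e. 89.36 dB(A).
Required insertion loss = 92.9 − 89.36 = 3.54 dB.

4 dB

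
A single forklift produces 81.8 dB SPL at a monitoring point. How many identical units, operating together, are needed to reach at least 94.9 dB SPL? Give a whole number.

N identical sources give L₁ + 10·log₁₀ N, so require 10·log₁₀ N ≥ 94.9 − 81.8 = 13.1 dB.
N ≥ 10^(13.1/10) = 20.417, so N = 21.

21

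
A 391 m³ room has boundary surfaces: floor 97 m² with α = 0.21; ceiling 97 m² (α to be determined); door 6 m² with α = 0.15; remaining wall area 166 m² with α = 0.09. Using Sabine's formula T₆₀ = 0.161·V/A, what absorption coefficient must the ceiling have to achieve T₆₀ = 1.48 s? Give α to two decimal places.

0.07

A = 0.161·V/T₆₀ = 0.161·391/1.48 = 42.53 m² sabins.
Absorption from the other surfaces = 97·0.21 + 6·0.15 + 166·0.09 = 36.21 m², so the ceiling must supply 6.32 m² over 97 m².
α = 6.32/97 = 0.065.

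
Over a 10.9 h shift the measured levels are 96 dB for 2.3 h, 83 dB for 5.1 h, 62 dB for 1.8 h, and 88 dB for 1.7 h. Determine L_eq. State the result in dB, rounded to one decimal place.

The energy average is taken in the linear domain: L_eq = 10·log₁₀[(Σ tᵢ·10^(Lᵢ/10))/T], T = 10.9 h.
Σ tᵢ·10^(Lᵢ/10) = 2.3·10^(96/10) + 5.1·10^(83/10) + 1.8·10^(62/10) + 1.7·10^(88/10) = 1.125e+10.
L_eq = 10·log₁₀(1.125e+10/10.9) = 90.14 dB.

90.1 dB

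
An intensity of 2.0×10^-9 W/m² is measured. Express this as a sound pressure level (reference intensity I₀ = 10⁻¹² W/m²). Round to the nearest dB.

33 dB

L = 10·log₁₀(I/I₀) = 10·log₁₀(2.0×10^-9/10⁻¹²) = 10·log₁₀(2.0×10^3).
L = 10·(0.3010 + 3) = 33.01 dB.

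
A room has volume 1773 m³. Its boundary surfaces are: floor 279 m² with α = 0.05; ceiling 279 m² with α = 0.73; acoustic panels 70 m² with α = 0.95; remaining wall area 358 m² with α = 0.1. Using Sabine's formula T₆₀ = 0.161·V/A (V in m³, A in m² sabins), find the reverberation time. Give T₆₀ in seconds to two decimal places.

0.89 s

Summing Sᵢαᵢ: 279·0.05 + 279·0.73 + 70·0.95 + 358·0.1 = 319.92 m².
T₆₀ = 0.161 × 1773 / 319.92 = 0.892 s.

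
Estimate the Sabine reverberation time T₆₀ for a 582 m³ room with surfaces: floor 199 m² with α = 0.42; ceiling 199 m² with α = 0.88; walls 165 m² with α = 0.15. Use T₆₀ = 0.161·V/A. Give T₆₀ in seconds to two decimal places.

0.33 s

A = Σ Sᵢαᵢ = 199·0.42 + 199·0.88 + 165·0.15 = 283.45 m².
T₆₀ = 0.161 × 582 / 283.45 = 0.331 s.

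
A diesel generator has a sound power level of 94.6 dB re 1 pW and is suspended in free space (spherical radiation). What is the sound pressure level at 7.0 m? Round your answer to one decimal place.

The power spreads over a sphere of area 4π·r², so L_p = L_w − 10·log₁₀(4π·r²).
4π·r² = 615.8 m², 10·log₁₀ of that is 27.894 dB.
L_p = 94.6 − 27.894 = 66.71 dB.

66.7 dB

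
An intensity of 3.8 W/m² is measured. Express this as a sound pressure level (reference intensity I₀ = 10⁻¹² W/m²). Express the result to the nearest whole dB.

I/I₀ = 3.8/10⁻¹² = 3.8×10^12, and L = 10·log₁₀(I/I₀).
L = 10·(0.5798 + 12) = 125.80 dB.

126 dB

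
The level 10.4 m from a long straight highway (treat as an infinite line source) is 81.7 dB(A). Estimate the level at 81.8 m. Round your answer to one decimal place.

For a line source, L₂ = L₁ − 10·log₁₀(r₂/r₁).
L₂ = 81.7 − 10·log₁₀(81.8/10.4) = 81.7 − 8.957 = 72.74 dB(A).

72.7 dB(A)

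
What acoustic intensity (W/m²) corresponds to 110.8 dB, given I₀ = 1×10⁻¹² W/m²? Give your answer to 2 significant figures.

I/I₀ = 10^(110.8/10) = 1.202e+11, so I = 1.202e+11 × 10⁻¹² W/m².

0.12 W/m²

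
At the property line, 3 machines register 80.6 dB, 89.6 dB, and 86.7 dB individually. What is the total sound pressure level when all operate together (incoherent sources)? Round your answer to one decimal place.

91.7 dB

For uncorrelated sources the intensities add, so convert each level to linear form, sum, and take 10·log₁₀ of the total.
Σ 10^(L/10) = 10^(80.6/10) + 10^(89.6/10) + 10^(86.7/10) = 1.495e+09.
L_total = 10·log₁₀(1.495e+09) = 91.75 dB.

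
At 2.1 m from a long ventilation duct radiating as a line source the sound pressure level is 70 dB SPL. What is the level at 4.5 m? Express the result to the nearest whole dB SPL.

67 dB SPL

Cylindrical spreading from a line source gives a 10·log₁₀(r₂/r₁) drop.
L₂ = 70 − 10·log₁₀(4.5/2.1) = 70 − 3.310 = 66.69 dB SPL.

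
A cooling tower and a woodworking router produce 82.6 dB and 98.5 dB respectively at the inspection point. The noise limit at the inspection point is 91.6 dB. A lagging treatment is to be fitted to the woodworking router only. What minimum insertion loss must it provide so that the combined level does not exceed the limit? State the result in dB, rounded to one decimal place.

7.5 dB

Everything except the woodworking router sums to 10^(82.6/10) = 1.820e+08 in linear terms, 82.60 dB.
The limit corresponds to 10^(91.6/10) = 1.445e+09; subtracting the fixed part leaves 1.263e+09 for the woodworking router, i.e. 91.02 dB.
Required insertion loss = 98.5 − 91.02 = 7.48 dB.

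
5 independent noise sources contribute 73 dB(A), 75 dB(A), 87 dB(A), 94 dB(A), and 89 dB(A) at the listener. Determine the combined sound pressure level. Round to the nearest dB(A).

96 dB(A)

For uncorrelated sources the intensities add, so convert each level to linear form, sum, and take 10·log₁₀ of the total.
Σ 10^(L/10) = 10^(73/10) + 10^(75/10) + 10^(87/10) + 10^(94/10) + 10^(89/10) = 3.859e+09.
L_total = 10·log₁₀(3.859e+09) = 95.86 dB(A).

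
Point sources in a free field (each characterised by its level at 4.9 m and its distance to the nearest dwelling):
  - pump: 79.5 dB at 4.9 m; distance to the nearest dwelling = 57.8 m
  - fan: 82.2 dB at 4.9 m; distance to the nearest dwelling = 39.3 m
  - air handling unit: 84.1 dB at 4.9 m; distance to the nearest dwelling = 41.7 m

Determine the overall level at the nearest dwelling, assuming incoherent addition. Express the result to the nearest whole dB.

68 dB

First find each source's level at the receiver (point-source: −20·log₁₀(r/r_ref)), then combine on an intensity basis.
pump: 79.5 − 20·log₁₀(57.8/4.9) = 79.5 − 21.43 = 58.07 dB.
fan: 82.2 − 20·log₁₀(39.3/4.9) = 82.2 − 18.08 = 64.12 dB.
air handling unit: 84.1 − 20·log₁₀(41.7/4.9) = 84.1 − 18.60 = 65.50 dB.
Σ 10^(L/10) = 6.770e+06 → L_total = 10·log₁₀(6.770e+06) = 68.31 dB.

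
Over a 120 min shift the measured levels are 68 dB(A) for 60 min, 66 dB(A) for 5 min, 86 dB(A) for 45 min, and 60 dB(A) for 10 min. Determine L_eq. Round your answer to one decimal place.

L_eq = 10·log₁₀[(1/T)·Σ tᵢ·10^(Lᵢ/10)] with T = 120 min.
Σ tᵢ·10^(Lᵢ/10) = 60·10^(68/10) + 5·10^(66/10) + 45·10^(86/10) + 10·10^(60/10) = 1.832e+10.
L_eq = 10·log₁₀(1.832e+10/120) = 81.84 dB(A).

81.8 dB(A)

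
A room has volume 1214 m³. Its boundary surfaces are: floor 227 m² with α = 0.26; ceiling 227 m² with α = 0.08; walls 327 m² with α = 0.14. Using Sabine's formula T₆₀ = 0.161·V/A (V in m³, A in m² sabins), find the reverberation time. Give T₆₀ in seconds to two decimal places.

A = Σ Sᵢαᵢ = 227·0.26 + 227·0.08 + 327·0.14 = 122.96 m².
T₆₀ = 0.161·V/A = 0.161·1214/122.96 = 1.590 s.

1.59 s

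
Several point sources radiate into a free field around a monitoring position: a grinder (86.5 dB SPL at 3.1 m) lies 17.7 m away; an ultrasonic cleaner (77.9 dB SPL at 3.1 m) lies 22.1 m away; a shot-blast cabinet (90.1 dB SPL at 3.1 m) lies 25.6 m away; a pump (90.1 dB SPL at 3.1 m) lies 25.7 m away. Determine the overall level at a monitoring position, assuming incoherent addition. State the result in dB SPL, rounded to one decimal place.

Apply inverse-square spreading to bring every level to the receiver, then sum 10^(L/10).
grinder: 86.5 − 20·log₁₀(17.7/3.1) = 86.5 − 15.13 = 71.37 dB SPL.
ultrasonic cleaner: 77.9 − 20·log₁₀(22.1/3.1) = 77.9 − 17.06 = 60.84 dB SPL.
shot-blast cabinet: 90.1 − 20·log₁₀(25.6/3.1) = 90.1 − 18.34 = 71.76 dB SPL.
pump: 90.1 − 20·log₁₀(25.7/3.1) = 90.1 − 18.37 = 71.73 dB SPL.
Σ 10^(L/10) = 4.481e+07 → L_total = 10·log₁₀(4.481e+07) = 76.51 dB SPL.

76.5 dB SPL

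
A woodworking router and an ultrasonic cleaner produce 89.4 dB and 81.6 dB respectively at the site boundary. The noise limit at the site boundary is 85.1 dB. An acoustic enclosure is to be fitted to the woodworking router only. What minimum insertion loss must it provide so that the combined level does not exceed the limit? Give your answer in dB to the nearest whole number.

7 dB

Fixed contribution from the other source: Σ 10^(L/10) = 10^(81.6/10) = 1.445e+08 (81.60 dB).
The limit corresponds to 10^(85.1/10) = 3.236e+08; subtracting the fixed part leaves 1.790e+08 for the woodworking router, i.e. 82.53 dB.
Required insertion loss = 89.4 − 82.53 = 6.87 dB.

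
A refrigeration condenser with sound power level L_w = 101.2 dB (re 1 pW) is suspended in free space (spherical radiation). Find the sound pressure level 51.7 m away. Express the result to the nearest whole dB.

56 dB

The power spreads over a sphere of area 4π·r², so L_p = L_w − 10·log₁₀(4π·r²).
4π·r² = 3.359e+04 m², 10·log₁₀ of that is 45.262 dB.
L_p = 101.2 − 45.262 = 55.94 dB.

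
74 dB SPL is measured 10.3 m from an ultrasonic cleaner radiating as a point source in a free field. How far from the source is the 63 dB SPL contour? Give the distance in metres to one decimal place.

Point-source spreading drops the level by 20·log₁₀(r₂/r₁); inverting, r₂/r₁ = 10^(ΔL/20).
r₂ = 10.3·10^((74−63)/20) = 10.3·10^(11.0/20) = 36.55 m.

36.5 m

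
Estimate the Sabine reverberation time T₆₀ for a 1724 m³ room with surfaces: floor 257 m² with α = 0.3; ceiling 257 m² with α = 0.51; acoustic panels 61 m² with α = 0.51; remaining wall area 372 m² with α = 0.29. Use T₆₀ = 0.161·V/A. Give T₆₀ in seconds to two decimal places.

Summing Sᵢαᵢ: 257·0.3 + 257·0.51 + 61·0.51 + 372·0.29 = 347.16 m².
T₆₀ = 0.161·V/A = 0.161·1724/347.16 = 0.800 s.

0.80 s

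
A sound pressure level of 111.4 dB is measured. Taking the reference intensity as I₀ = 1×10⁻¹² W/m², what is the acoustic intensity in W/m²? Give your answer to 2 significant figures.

0.14 W/m²

I/I₀ = 10^(111.4/10) = 1.38e+11, so I = 1.38e+11 × 10⁻¹² W/m².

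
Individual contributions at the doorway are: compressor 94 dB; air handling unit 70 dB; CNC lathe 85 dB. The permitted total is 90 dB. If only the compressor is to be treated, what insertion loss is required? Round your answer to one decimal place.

5.7 dB

The untreated sources together contribute 10^(70/10) + 10^(85/10) = 3.262e+08, i.e. 85.14 dB.
To meet 90 dB overall, the treated compressor may contribute at most 10^(90/10) − 3.262e+08 = 6.738e+08, i.e. 88.29 dB.
So the compressor must be reduced from 94 to 88.29 dB: IL = 5.71 dB.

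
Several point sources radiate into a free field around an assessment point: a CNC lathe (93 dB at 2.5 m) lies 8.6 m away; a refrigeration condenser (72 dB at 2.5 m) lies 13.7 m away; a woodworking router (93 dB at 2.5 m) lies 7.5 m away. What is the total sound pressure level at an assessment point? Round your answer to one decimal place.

First find each source's level at the receiver (point-source: −20·log₁₀(r/r_ref)), then combine on an intensity basis.
CNC lathe: 93 − 20·log₁₀(8.6/2.5) = 93 − 10.73 = 82.27 dB.
refrigeration condenser: 72 − 20·log₁₀(13.7/2.5) = 72 − 14.78 = 57.22 dB.
woodworking router: 93 − 20·log₁₀(7.5/2.5) = 93 − 9.54 = 83.46 dB.
Σ 10^(L/10) = 3.908e+08 → L_total = 10·log₁₀(3.908e+08) = 85.92 dB.

85.9 dB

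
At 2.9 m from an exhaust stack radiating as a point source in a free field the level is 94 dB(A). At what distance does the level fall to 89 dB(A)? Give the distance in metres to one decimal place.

Point-source spreading drops the level by 20·log₁₀(r₂/r₁); inverting, r₂/r₁ = 10^(ΔL/20).
r₂ = 2.9·10^((94−89)/20) = 2.9·10^(5.0/20) = 5.16 m.

5.2 m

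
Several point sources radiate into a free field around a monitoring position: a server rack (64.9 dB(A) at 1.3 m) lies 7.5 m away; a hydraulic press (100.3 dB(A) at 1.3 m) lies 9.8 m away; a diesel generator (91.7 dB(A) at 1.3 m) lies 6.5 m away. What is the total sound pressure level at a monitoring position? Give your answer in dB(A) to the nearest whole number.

84 dB(A)

Apply inverse-square spreading to bring every level to the receiver, then sum 10^(L/10).
server rack: 64.9 − 20·log₁₀(7.5/1.3) = 64.9 − 15.22 = 49.68 dB(A).
hydraulic press: 100.3 − 20·log₁₀(9.8/1.3) = 100.3 − 17.55 = 82.75 dB(A).
diesel generator: 91.7 − 20·log₁₀(6.5/1.3) = 91.7 − 13.98 = 77.72 dB(A).
Σ 10^(L/10) = 2.478e+08 → L_total = 10·log₁₀(2.478e+08) = 83.94 dB(A).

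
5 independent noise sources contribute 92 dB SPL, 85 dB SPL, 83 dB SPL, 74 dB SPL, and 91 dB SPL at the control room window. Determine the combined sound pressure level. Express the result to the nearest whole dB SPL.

95 dB SPL

For uncorrelated sources the intensities add, so convert each level to linear form, sum, and take 10·log₁₀ of the total.
Σ 10^(L/10) = 10^(92/10) + 10^(85/10) + 10^(83/10) + 10^(74/10) + 10^(91/10) = 3.385e+09.
L_total = 10·log₁₀(3.385e+09) = 95.30 dB SPL.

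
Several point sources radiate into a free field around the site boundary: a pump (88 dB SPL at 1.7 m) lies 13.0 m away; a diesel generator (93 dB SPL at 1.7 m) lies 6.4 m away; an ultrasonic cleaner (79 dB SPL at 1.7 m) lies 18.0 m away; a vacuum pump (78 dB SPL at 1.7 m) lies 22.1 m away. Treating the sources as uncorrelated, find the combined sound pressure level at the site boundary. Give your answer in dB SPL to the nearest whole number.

82 dB SPL

Propagate each source to the receiver with L = L_ref − 20·log₁₀(r/r_ref), then add intensities.
pump: 88 − 20·log₁₀(13.0/1.7) = 88 − 17.67 = 70.33 dB SPL.
diesel generator: 93 − 20·log₁₀(6.4/1.7) = 93 − 11.51 = 81.49 dB SPL.
ultrasonic cleaner: 79 − 20·log₁₀(18.0/1.7) = 79 − 20.50 = 58.50 dB SPL.
vacuum pump: 78 − 20·log₁₀(22.1/1.7) = 78 − 22.28 = 55.72 dB SPL.
Σ 10^(L/10) = 1.527e+08 → L_total = 10·log₁₀(1.527e+08) = 81.84 dB SPL.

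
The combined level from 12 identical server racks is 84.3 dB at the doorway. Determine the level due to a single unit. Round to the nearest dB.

For N identical incoherent sources L_total = L₁ + 10·log₁₀ N, so L₁ = 84.3 − 10·log₁₀(12) = 84.3 − 10.792.

74 dB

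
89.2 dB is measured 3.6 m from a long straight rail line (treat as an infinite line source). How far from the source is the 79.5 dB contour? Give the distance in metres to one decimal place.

For a line source L₁ − L₂ = 10·log₁₀(r₂/r₁), so r₂ = r₁·10^((L₁−L₂)/10).
r₂ = 3.6·10^((89.2−79.5)/10) = 3.6·10^(9.7/10) = 33.60 m.

33.6 m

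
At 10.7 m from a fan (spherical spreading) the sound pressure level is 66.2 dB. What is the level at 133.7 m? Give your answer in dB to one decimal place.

44.3 dB

For a point source, L₂ = L₁ − 20·log₁₀(r₂/r₁).
L₂ = 66.2 − 20·log₁₀(133.7/10.7) = 66.2 − 21.935 = 44.27 dB.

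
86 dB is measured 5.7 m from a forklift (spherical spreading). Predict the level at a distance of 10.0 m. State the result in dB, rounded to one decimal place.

81.1 dB

Spherical spreading from a point source gives a 20·log₁₀(r₂/r₁) drop.
L₂ = 86 − 20·log₁₀(10.0/5.7) = 86 − 4.883 = 81.12 dB.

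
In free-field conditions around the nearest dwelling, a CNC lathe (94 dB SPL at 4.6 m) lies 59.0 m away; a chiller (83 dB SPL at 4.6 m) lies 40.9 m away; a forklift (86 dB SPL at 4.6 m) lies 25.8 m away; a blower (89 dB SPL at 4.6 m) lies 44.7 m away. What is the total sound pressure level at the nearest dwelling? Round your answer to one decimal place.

Apply inverse-square spreading to bring every level to the receiver, then sum 10^(L/10).
CNC lathe: 94 − 20·log₁₀(59.0/4.6) = 94 − 22.16 = 71.84 dB SPL.
chiller: 83 − 20·log₁₀(40.9/4.6) = 83 − 18.98 = 64.02 dB SPL.
forklift: 86 − 20·log₁₀(25.8/4.6) = 86 − 14.98 = 71.02 dB SPL.
blower: 89 − 20·log₁₀(44.7/4.6) = 89 − 19.75 = 69.25 dB SPL.
Σ 10^(L/10) = 3.886e+07 → L_total = 10·log₁₀(3.886e+07) = 75.90 dB SPL.

75.9 dB SPL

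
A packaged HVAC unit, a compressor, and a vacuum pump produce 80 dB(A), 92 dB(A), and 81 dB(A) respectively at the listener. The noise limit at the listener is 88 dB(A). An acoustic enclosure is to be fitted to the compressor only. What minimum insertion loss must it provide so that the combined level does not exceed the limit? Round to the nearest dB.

6 dB

Fixed contribution from the other sources: Σ 10^(L/10) = 10^(80/10) + 10^(81/10) = 2.259e+08 (83.54 dB(A)).
The limit corresponds to 10^(88/10) = 6.310e+08; subtracting the fixed part leaves 4.051e+08 for the compressor, i.e. 86.08 dB(A).
Required insertion loss = 92 − 86.08 = 5.92 dB.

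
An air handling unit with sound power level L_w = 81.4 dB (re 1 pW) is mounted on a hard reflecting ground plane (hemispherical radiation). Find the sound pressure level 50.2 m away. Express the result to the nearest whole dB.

L_p = L_w − 10·log₁₀(2π·r²) with r = 50.2 m.
2π·r² = 1.583e+04 m², 10·log₁₀ of that is 41.996 dB.
L_p = 81.4 − 41.996 = 39.40 dB.

39 dB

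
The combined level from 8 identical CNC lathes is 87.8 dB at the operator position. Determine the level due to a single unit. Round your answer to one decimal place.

Dividing the total intensity by 8 lowers the level by 10·log₁₀ 8 = 9.031 dB: L₁ = 87.8 − 9.031.

78.8 dB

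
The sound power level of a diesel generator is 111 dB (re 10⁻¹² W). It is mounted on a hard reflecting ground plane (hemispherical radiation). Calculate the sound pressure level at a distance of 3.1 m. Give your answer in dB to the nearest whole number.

93 dB

The power spreads over a hemisphere of area 2π·r², so L_p = L_w − 10·log₁₀(2π·r²).
2π·r² = 60.38 m², 10·log₁₀ of that is 17.809 dB.
L_p = 111 − 17.809 = 93.19 dB.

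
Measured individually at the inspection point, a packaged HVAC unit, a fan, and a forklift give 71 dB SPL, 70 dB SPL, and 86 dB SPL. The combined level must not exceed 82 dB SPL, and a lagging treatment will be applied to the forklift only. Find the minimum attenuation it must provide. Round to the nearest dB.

Everything except the forklift sums to 10^(71/10) + 10^(70/10) = 2.259e+07 in linear terms, 73.54 dB SPL.
To meet 82 dB SPL overall, the treated forklift may contribute at most 10^(82/10) − 2.259e+07 = 1.359e+08, i.e. 81.33 dB SPL.
So the forklift must be reduced from 86 to 81.33 dB SPL: IL = 4.67 dB.

5 dB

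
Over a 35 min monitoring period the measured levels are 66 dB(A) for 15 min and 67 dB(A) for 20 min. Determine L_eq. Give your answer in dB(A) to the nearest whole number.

The energy average is taken in the linear domain: L_eq = 10·log₁₀[(Σ tᵢ·10^(Lᵢ/10))/T], T = 35 min.
Σ tᵢ·10^(Lᵢ/10) = 15·10^(66/10) + 20·10^(67/10) = 1.600e+08.
L_eq = 10·log₁₀(1.600e+08/35) = 66.60 dB(A).

67 dB(A)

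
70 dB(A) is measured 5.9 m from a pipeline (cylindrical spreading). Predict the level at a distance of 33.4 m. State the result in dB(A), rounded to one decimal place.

Cylindrical spreading from a line source gives a 10·log₁₀(r₂/r₁) drop.
L₂ = 70 − 10·log₁₀(33.4/5.9) = 70 − 7.529 = 62.47 dB(A).

62.5 dB(A)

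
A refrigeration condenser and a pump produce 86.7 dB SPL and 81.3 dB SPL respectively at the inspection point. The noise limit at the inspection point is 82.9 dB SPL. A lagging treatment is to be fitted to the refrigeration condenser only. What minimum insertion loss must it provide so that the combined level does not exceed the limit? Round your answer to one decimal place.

8.9 dB

Fixed contribution from the other source: Σ 10^(L/10) = 10^(81.3/10) = 1.349e+08 (81.30 dB SPL).
To meet 82.9 dB SPL overall, the treated refrigeration condenser may contribute at most 10^(82.9/10) − 1.349e+08 = 6.009e+07, i.e. 77.79 dB SPL.
So the refrigeration condenser must be reduced from 86.7 to 77.79 dB SPL: IL = 8.91 dB.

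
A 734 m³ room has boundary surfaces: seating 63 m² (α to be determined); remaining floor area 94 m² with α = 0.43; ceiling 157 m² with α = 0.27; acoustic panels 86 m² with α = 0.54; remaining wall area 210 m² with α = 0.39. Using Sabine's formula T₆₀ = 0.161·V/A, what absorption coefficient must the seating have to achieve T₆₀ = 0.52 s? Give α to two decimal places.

0.26

Required total absorption A = 0.161·734/0.52 = 227.26 m².
Absorption from the other surfaces = 94·0.43 + 157·0.27 + 86·0.54 + 210·0.39 = 211.15 m², so the seating must supply 16.11 m² over 63 m².
α = 16.11/63 = 0.256.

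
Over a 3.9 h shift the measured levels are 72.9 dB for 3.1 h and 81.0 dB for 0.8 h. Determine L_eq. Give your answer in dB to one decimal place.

76.2 dB

L_eq = 10·log₁₀[(1/T)·Σ tᵢ·10^(Lᵢ/10)] with T = 3.9 h.
Σ tᵢ·10^(Lᵢ/10) = 3.1·10^(72.9/10) + 0.8·10^(81.0/10) = 1.612e+08.
L_eq = 10·log₁₀(1.612e+08/3.9) = 76.16 dB.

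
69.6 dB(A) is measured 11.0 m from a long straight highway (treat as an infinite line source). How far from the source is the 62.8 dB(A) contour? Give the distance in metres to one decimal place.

For a line source L₁ − L₂ = 10·log₁₀(r₂/r₁), so r₂ = r₁·10^((L₁−L₂)/10).
r₂ = 11.0·10^((69.6−62.8)/10) = 11.0·10^(6.8/10) = 52.65 m.

52.6 m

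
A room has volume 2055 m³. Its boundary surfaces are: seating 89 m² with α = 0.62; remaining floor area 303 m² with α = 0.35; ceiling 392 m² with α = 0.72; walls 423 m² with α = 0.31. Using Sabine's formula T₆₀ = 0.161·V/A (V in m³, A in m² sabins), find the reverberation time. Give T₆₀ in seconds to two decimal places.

0.58 s

A = Σ Sᵢαᵢ = 89·0.62 + 303·0.35 + 392·0.72 + 423·0.31 = 574.60 m².
T₆₀ = 0.161 × 2055 / 574.60 = 0.576 s.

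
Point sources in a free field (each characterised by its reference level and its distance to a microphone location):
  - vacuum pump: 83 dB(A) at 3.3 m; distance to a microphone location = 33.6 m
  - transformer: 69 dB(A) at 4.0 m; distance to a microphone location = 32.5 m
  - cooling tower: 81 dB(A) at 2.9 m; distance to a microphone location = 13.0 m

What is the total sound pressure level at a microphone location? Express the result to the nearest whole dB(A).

First find each source's level at the receiver (point-source: −20·log₁₀(r/r_ref)), then combine on an intensity basis.
vacuum pump: 83 − 20·log₁₀(33.6/3.3) = 83 − 20.16 = 62.84 dB(A).
transformer: 69 − 20·log₁₀(32.5/4.0) = 69 − 18.20 = 50.80 dB(A).
cooling tower: 81 − 20·log₁₀(13.0/2.9) = 81 − 13.03 = 67.97 dB(A).
Σ 10^(L/10) = 8.310e+06 → L_total = 10·log₁₀(8.310e+06) = 69.20 dB(A).

69 dB(A)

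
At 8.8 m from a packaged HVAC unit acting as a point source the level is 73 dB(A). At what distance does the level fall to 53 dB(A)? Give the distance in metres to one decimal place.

For a point source L₁ − L₂ = 20·log₁₀(r₂/r₁), so r₂ = r₁·10^((L₁−L₂)/20).
r₂ = 8.8·10^((73−53)/20) = 8.8·10^(20.0/20) = 88.00 m.

88.0 m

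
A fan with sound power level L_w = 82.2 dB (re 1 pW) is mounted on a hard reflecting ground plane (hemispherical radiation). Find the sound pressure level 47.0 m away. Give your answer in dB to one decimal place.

40.8 dB

The power spreads over a hemisphere of area 2π·r², so L_p = L_w − 10·log₁₀(2π·r²).
2π·r² = 1.388e+04 m², 10·log₁₀ of that is 41.424 dB.
L_p = 82.2 − 41.424 = 40.78 dB.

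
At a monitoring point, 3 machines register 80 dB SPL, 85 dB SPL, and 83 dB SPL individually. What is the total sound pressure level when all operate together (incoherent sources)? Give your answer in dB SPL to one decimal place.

Incoherent sources combine by intensity addition: L_total = 10·log₁₀(Σ 10^(L_i/10)).
Σ 10^(L/10) = 10^(80/10) + 10^(85/10) + 10^(83/10) = 6.158e+08.
L_total = 10·log₁₀(6.158e+08) = 87.89 dB SPL.

87.9 dB SPL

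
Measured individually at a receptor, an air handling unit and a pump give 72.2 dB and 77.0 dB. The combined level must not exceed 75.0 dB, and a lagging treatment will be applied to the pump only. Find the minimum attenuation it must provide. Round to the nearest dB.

Fixed contribution from the other source: Σ 10^(L/10) = 10^(72.2/10) = 1.660e+07 (72.20 dB).
To meet 75.0 dB overall, the treated pump may contribute at most 10^(75.0/10) − 1.660e+07 = 1.503e+07, i.e. 71.77 dB.
So the pump must be reduced from 77.0 to 71.77 dB: IL = 5.23 dB.

5 dB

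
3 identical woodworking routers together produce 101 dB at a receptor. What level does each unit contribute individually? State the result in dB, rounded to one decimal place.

96.2 dB

3 equal contributions raise the level by 10·log₁₀ 3 = 4.771 dB, so each unit alone gives 101 − 4.771.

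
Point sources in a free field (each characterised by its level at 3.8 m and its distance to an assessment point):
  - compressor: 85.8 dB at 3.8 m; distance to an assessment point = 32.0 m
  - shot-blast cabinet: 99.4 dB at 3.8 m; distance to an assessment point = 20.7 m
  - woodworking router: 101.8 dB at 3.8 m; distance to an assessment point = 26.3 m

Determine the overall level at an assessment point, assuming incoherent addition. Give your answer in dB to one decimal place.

87.9 dB

Apply inverse-square spreading to bring every level to the receiver, then sum 10^(L/10).
compressor: 85.8 − 20·log₁₀(32.0/3.8) = 85.8 − 18.51 = 67.29 dB.
shot-blast cabinet: 99.4 − 20·log₁₀(20.7/3.8) = 99.4 − 14.72 = 84.68 dB.
woodworking router: 101.8 − 20·log₁₀(26.3/3.8) = 101.8 − 16.80 = 85.00 dB.
Σ 10^(L/10) = 6.149e+08 → L_total = 10·log₁₀(6.149e+08) = 87.89 dB.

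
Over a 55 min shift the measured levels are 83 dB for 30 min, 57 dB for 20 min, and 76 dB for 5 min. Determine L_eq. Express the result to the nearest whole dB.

The energy average is taken in the linear domain: L_eq = 10·log₁₀[(Σ tᵢ·10^(Lᵢ/10))/T], T = 55 min.
Σ tᵢ·10^(Lᵢ/10) = 30·10^(83/10) + 20·10^(57/10) + 5·10^(76/10) = 6.195e+09.
L_eq = 10·log₁₀(6.195e+09/55) = 80.52 dB.

81 dB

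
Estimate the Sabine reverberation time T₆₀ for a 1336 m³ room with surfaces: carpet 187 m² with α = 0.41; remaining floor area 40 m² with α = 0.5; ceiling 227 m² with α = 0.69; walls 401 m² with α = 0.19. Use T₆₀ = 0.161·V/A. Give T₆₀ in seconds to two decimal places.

0.65 s

Summing Sᵢαᵢ: 187·0.41 + 40·0.5 + 227·0.69 + 401·0.19 = 329.49 m².
T₆₀ = 0.161 × 1336 / 329.49 = 0.653 s.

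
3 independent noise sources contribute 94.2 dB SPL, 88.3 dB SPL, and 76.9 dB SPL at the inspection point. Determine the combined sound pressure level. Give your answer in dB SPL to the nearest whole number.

95 dB SPL

Incoherent sources combine by intensity addition: L_total = 10·log₁₀(Σ 10^(L_i/10)).
Σ 10^(L/10) = 10^(94.2/10) + 10^(88.3/10) + 10^(76.9/10) = 3.355e+09.
L_total = 10·log₁₀(3.355e+09) = 95.26 dB SPL.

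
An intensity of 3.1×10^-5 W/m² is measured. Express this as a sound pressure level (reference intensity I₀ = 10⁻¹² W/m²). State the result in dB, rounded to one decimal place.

74.9 dB

I/I₀ = 3.1×10^-5/10⁻¹² = 3.1×10^7, and L = 10·log₁₀(I/I₀).
L = 10·(0.4914 + 7) = 74.91 dB.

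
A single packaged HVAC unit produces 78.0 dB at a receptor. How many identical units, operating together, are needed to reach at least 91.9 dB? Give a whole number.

N identical sources give L₁ + 10·log₁₀ N, so require 10·log₁₀ N ≥ 91.9 − 78.0 = 13.9 dB.
N ≥ 10^(13.9/10) = 24.547, so N = 25.

25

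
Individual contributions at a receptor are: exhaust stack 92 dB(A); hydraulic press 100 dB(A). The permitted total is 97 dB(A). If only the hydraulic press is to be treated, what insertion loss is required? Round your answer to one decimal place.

Everything except the hydraulic press sums to 10^(92/10) = 1.585e+09 in linear terms, 92.00 dB(A).
To meet 97 dB(A) overall, the treated hydraulic press may contribute at most 10^(97/10) − 1.585e+09 = 3.427e+09, i.e. 95.35 dB(A).
Required insertion loss = 100 − 95.35 = 4.65 dB.

4.7 dB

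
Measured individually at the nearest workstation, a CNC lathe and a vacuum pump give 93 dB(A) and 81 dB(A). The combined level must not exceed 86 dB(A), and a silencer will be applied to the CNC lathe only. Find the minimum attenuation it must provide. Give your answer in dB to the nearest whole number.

9 dB

Everything except the CNC lathe sums to 10^(81/10) = 1.259e+08 in linear terms, 81.00 dB(A).
To meet 86 dB(A) overall, the treated CNC lathe may contribute at most 10^(86/10) − 1.259e+08 = 2.722e+08, i.e. 84.35 dB(A).
Required insertion loss = 93 − 84.35 = 8.65 dB.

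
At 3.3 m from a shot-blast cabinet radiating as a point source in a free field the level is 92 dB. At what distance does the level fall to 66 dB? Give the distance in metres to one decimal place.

65.8 m

For a point source L₁ − L₂ = 20·log₁₀(r₂/r₁), so r₂ = r₁·10^((L₁−L₂)/20).
r₂ = 3.3·10^((92−66)/20) = 3.3·10^(26.0/20) = 65.84 m.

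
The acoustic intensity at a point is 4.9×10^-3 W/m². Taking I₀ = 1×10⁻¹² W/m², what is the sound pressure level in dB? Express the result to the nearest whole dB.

97 dB

L = 10·log₁₀(I/I₀) = 10·log₁₀(4.9×10^-3/10⁻¹²) = 10·log₁₀(4.9×10^9).
L = 10·(0.6902 + 9) = 96.90 dB.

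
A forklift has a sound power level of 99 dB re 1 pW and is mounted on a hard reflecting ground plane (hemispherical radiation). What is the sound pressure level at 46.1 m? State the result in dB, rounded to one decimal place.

57.7 dB

L_p = L_w − 10·log₁₀(2π·r²) with r = 46.1 m.
2π·r² = 1.335e+04 m², 10·log₁₀ of that is 41.256 dB.
L_p = 99 − 41.256 = 57.74 dB.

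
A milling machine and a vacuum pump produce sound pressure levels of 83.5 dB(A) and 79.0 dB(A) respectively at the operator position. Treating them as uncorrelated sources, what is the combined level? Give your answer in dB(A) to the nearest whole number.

85 dB(A)

Incoherent sources combine by intensity addition: L_total = 10·log₁₀(Σ 10^(L_i/10)).
Σ 10^(L/10) = 10^(83.5/10) + 10^(79.0/10) = 3.033e+08.
L_total = 10·log₁₀(3.033e+08) = 84.82 dB(A).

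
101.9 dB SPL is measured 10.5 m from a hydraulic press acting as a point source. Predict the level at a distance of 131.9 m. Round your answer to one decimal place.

79.9 dB SPL

For a point source, L₂ = L₁ − 20·log₁₀(r₂/r₁).
L₂ = 101.9 − 20·log₁₀(131.9/10.5) = 101.9 − 21.981 = 79.92 dB SPL.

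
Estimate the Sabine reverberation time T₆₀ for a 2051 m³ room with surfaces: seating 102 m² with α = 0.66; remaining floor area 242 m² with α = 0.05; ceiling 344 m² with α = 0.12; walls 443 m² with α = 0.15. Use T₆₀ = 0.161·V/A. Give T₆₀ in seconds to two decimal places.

A = Σ Sᵢαᵢ = 102·0.66 + 242·0.05 + 344·0.12 + 443·0.15 = 187.15 m².
T₆₀ = 0.161 × 2051 / 187.15 = 1.764 s.

1.76 s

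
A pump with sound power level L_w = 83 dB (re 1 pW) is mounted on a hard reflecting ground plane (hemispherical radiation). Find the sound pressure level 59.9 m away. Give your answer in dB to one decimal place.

The power spreads over a hemisphere of area 2π·r², so L_p = L_w − 10·log₁₀(2π·r²).
2π·r² = 2.254e+04 m², 10·log₁₀ of that is 43.530 dB.
L_p = 83 − 43.530 = 39.47 dB.

39.5 dB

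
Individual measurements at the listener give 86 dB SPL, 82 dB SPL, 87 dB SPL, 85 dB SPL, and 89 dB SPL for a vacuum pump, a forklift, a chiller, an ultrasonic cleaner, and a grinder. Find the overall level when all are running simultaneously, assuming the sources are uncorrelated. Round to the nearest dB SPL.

For uncorrelated sources the intensities add, so convert each level to linear form, sum, and take 10·log₁₀ of the total.
Σ 10^(L/10) = 10^(86/10) + 10^(82/10) + 10^(87/10) + 10^(85/10) + 10^(89/10) = 2.168e+09.
L_total = 10·log₁₀(2.168e+09) = 93.36 dB SPL.

93 dB SPL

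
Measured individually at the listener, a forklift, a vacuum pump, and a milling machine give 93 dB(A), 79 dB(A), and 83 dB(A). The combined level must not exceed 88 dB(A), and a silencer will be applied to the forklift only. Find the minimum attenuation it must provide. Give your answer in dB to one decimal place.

Fixed contribution from the other sources: Σ 10^(L/10) = 10^(79/10) + 10^(83/10) = 2.790e+08 (84.46 dB(A)).
To meet 88 dB(A) overall, the treated forklift may contribute at most 10^(88/10) − 2.790e+08 = 3.520e+08, i.e. 85.47 dB(A).
So the forklift must be reduced from 93 to 85.47 dB(A): IL = 7.53 dB.

7.5 dB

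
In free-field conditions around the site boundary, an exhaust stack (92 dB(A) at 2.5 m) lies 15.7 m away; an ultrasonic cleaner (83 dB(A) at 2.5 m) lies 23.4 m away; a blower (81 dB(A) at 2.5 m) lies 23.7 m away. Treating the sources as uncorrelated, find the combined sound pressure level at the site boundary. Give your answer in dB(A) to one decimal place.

Apply inverse-square spreading to bring every level to the receiver, then sum 10^(L/10).
exhaust stack: 92 − 20·log₁₀(15.7/2.5) = 92 − 15.96 = 76.04 dB(A).
ultrasonic cleaner: 83 − 20·log₁₀(23.4/2.5) = 83 − 19.43 = 63.57 dB(A).
blower: 81 − 20·log₁₀(23.7/2.5) = 81 − 19.54 = 61.46 dB(A).
Σ 10^(L/10) = 4.386e+07 → L_total = 10·log₁₀(4.386e+07) = 76.42 dB(A).

76.4 dB(A)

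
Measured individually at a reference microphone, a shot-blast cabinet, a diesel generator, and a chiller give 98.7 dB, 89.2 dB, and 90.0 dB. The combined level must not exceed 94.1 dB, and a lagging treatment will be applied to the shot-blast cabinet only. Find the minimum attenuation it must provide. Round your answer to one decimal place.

The untreated sources together contribute 10^(89.2/10) + 10^(90.0/10) = 1.832e+09, i.e. 92.63 dB.
The limit corresponds to 10^(94.1/10) = 2.570e+09; subtracting the fixed part leaves 7.386e+08 for the shot-blast cabinet, i.e. 88.68 dB.
Required insertion loss = 98.7 − 88.68 = 10.02 dB.

10.0 dB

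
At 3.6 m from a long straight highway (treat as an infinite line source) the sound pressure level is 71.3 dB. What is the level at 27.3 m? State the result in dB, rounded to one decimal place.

For a line source, L₂ = L₁ − 10·log₁₀(r₂/r₁).
L₂ = 71.3 − 10·log₁₀(27.3/3.6) = 71.3 − 8.799 = 62.50 dB.

62.5 dB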